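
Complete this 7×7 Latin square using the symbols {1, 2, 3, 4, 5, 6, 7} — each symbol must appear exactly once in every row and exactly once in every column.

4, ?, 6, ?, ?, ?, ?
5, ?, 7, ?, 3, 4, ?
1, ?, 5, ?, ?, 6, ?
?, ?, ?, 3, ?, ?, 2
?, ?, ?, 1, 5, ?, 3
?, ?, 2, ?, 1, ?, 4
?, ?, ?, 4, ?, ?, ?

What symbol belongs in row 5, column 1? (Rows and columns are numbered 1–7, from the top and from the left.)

6

(r3,c7) = 7
(r5,c3) = 4
(r3,c4) = 2
(r3,c5) = 4
(r4,c3) = 1
(r7,c3) = 3
(r2,c4) = 6
(r2,c7) = 1
(r3,c2) = 3
(r1,c7) = 5
(r2,c2) = 2
(r7,c7) = 6
(r1,c4) = 7
(r1,c5) = 2
(r6,c4) = 5
(r7,c5) = 7
(r1,c2) = 1
(r1,c6) = 3
(r4,c5) = 6
(r6,c6) = 7
(r7,c1) = 2
(r7,c2) = 5
(r7,c6) = 1
(r4,c1) = 7
(r4,c2) = 4
(r4,c6) = 5
(r5,c1) = 6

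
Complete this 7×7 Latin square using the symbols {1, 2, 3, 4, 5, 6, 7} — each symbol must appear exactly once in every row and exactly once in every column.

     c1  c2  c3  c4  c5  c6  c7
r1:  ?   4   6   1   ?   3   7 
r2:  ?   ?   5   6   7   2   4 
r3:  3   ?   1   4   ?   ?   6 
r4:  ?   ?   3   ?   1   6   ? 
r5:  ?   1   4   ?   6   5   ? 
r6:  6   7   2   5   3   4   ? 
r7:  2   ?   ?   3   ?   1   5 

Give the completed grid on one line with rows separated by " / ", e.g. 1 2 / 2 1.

(r1,c1) = 5
(r1,c5) = 2
(r2,c1) = 1
(r2,c2) = 3
(r3,c5) = 5
(r3,c6) = 7
(r4,c7) = 2
(r5,c1) = 7
(r5,c4) = 2
(r5,c7) = 3
(r6,c7) = 1
(r7,c2) = 6
(r7,c3) = 7
(r7,c5) = 4
(r3,c2) = 2
(r4,c1) = 4
(r4,c2) = 5
(r4,c4) = 7

5 4 6 1 2 3 7 / 1 3 5 6 7 2 4 / 3 2 1 4 5 7 6 / 4 5 3 7 1 6 2 / 7 1 4 2 6 5 3 / 6 7 2 5 3 4 1 / 2 6 7 3 4 1 5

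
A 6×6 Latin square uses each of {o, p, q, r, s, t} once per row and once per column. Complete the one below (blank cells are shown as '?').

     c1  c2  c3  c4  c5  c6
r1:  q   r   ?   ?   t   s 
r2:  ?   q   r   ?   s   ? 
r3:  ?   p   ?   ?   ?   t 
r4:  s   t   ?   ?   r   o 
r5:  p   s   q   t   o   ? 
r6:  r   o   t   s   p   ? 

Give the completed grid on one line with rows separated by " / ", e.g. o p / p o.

q r o p t s / t q r o s p / o p s r q t / s t p q r o / p s q t o r / r o t s p q

row 2 has {q,r,s}; column 6 has {o,s,t} — only p is left for (r2,c6).
row 3 has {p,t}; column 1 has {p,q,r,s} — only o is left for (r3,c1).
row 3 has {o,p,t}; column 3 has {q,r,t} — only s is left for (r3,c3).
row 3 has {o,p,s,t}; column 5 has {o,p,r,s,t} — only q is left for (r3,c5).
row 4 has {o,r,s,t}; column 3 has {q,r,s,t} — only p is left for (r4,c3).
row 4 has {o,p,r,s,t}; column 4 has {s,t} — only q is left for (r4,c4).
row 5 has {o,p,q,s,t}; column 6 has {o,p,s,t} — only r is left for (r5,c6).
row 6 has {o,p,r,s,t}; column 6 has {o,p,r,s,t} — only q is left for (r6,c6).
row 1 has {q,r,s,t}; column 3 has {p,q,r,s,t} — only o is left for (r1,c3).
row 1 has {o,q,r,s,t}; column 4 has {q,s,t} — only p is left for (r1,c4).
row 2 has {p,q,r,s}; column 1 has {o,p,q,r,s} — only t is left for (r2,c1).
row 2 has {p,q,r,s,t}; column 4 has {p,q,s,t} — only o is left for (r2,c4).
row 3 has {o,p,q,s,t}; column 4 has {o,p,q,s,t} — only r is left for (r3,c4).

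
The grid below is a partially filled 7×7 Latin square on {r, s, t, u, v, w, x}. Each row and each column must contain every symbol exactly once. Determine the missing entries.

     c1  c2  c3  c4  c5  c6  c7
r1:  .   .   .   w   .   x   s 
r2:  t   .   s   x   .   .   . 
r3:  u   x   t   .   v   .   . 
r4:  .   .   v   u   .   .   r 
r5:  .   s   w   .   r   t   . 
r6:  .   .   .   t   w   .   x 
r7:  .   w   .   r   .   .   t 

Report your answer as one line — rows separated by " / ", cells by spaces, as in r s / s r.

Cell (r2,c5): row 2 has {s,t,x}; column 5 has {r,v,w} → u.
Cell (r3,c4): row 3 has {t,u,v,x}; column 4 has {r,t,u,w,x} → s.
Cell (r3,c7): row 3 has {s,t,u,v,x}; column 7 has {r,s,t,x} → w.
Cell (r4,c2): row 4 has {r,u,v}; column 2 has {s,w,x} → t.
Cell (r5,c4): row 5 has {r,s,t,w}; column 4 has {r,s,t,u,w,x} → v.
Cell (r5,c7): row 5 has {r,s,t,v,w}; column 7 has {r,s,t,w,x} → u.
Cell (r1,c5): row 1 has {s,w,x}; column 5 has {r,u,v,w} → t.
Cell (r2,c7): row 2 has {s,t,u,x}; column 7 has {r,s,t,u,w,x} → v.
Cell (r3,c6): row 3 has {s,t,u,v,w,x}; column 6 has {t,x} → r.
Cell (r5,c1): row 5 has {r,s,t,u,v,w}; column 1 has {t,u} → x.
Cell (r2,c2): row 2 has {s,t,u,v,x}; column 2 has {s,t,w,x} → r.
Cell (r2,c6): row 2 has {r,s,t,u,v,x}; column 6 has {r,t,x} → w.
Cell (r4,c6): row 4 has {r,t,u,v}; column 6 has {r,t,w,x} → s.
Cell (r4,c1): row 4 has {r,s,t,u,v}; column 1 has {t,u,x} → w.
Cell (r4,c5): row 4 has {r,s,t,u,v,w}; column 5 has {r,t,u,v,w} → x.
Cell (r7,c5): row 7 has {r,t,w}; column 5 has {r,t,u,v,w,x} → s.
Cell (r7,c1): row 7 has {r,s,t,w}; column 1 has {t,u,w,x} → v.
Cell (r7,c6): row 7 has {r,s,t,v,w}; column 6 has {r,s,t,w,x} → u.
Cell (r1,c1): row 1 has {s,t,w,x}; column 1 has {t,u,v,w,x} → r.
Cell (r1,c3): row 1 has {r,s,t,w,x}; column 3 has {s,t,v,w} → u.
Cell (r6,c1): row 6 has {t,w,x}; column 1 has {r,t,u,v,w,x} → s.
Cell (r6,c3): row 6 has {s,t,w,x}; column 3 has {s,t,u,v,w} → r.
Cell (r6,c6): row 6 has {r,s,t,w,x}; column 6 has {r,s,t,u,w,x} → v.
Cell (r7,c3): row 7 has {r,s,t,u,v,w}; column 3 has {r,s,t,u,v,w} → x.
Cell (r1,c2): row 1 has {r,s,t,u,w,x}; column 2 has {r,s,t,w,x} → v.
Cell (r6,c2): row 6 has {r,s,t,v,w,x}; column 2 has {r,s,t,v,w,x} → u.

r v u w t x s / t r s x u w v / u x t s v r w / w t v u x s r / x s w v r t u / s u r t w v x / v w x r s u t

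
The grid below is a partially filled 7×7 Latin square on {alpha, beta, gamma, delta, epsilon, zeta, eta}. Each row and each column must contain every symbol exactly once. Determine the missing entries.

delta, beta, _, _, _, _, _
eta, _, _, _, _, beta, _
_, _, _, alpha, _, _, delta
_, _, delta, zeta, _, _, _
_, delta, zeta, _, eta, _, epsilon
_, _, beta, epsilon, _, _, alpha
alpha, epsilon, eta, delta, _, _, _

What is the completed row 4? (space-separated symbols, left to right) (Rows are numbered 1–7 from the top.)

(r2,c4) = gamma
(r2,c7) = zeta
(r5,c4) = beta
(r1,c4) = eta
(r1,c7) = gamma
(r2,c2) = alpha
(r2,c3) = epsilon
(r2,c5) = delta
(r3,c3) = gamma
(r5,c1) = gamma
(r5,c6) = alpha
(r6,c1) = zeta
(r6,c5) = gamma
(r7,c7) = beta
(r1,c3) = alpha
(r4,c7) = eta
(r6,c2) = eta
(r6,c6) = delta
(r7,c5) = zeta
(r7,c6) = gamma
(r1,c5) = epsilon
(r1,c6) = zeta
(r3,c2) = zeta
(r3,c5) = beta
(r4,c2) = gamma
(r4,c5) = alpha
(r4,c6) = epsilon
(r3,c1) = epsilon
(r3,c6) = eta
(r4,c1) = beta

beta gamma delta zeta alpha epsilon eta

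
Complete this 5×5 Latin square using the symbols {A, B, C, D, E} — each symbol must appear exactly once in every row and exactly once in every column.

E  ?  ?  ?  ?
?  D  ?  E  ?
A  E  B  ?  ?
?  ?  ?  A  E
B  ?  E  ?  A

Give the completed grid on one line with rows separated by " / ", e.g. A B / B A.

E A D B C / C D A E B / A E B C D / D B C A E / B C E D A

(r2,c1) = C
(r2,c3) = A
(r2,c5) = B
(r4,c1) = D
(r4,c3) = C
(r5,c2) = C
(r5,c4) = D
(r1,c3) = D
(r1,c5) = C
(r3,c4) = C
(r3,c5) = D
(r4,c2) = B
(r1,c2) = A
(r1,c4) = B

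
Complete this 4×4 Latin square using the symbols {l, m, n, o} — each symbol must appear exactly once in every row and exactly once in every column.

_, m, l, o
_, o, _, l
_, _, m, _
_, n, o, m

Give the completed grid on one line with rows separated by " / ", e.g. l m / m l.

(r1,c1) = n
(r2,c1) = m
(r2,c3) = n
(r3,c2) = l
(r3,c4) = n
(r4,c1) = l
(r3,c1) = o

n m l o / m o n l / o l m n / l n o m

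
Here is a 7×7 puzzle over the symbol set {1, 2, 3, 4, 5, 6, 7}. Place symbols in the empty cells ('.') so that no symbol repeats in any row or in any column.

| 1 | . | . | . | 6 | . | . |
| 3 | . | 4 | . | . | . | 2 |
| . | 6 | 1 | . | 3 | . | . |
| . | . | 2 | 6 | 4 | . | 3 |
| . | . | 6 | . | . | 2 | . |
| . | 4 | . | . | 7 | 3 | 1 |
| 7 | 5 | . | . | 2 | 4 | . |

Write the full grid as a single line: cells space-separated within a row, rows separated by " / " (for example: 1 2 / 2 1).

row 4 has {2,3,4,6}; column 1 has {1,3,7} — only 5 is left for (r4,c1).
row 5 has {2,6}; column 1 has {1,3,5,7} — only 4 is left for (r5,c1).
row 6 has {1,3,4,7}; column 3 has {1,2,4,6} — only 5 is left for (r6,c3).
row 6 has {1,3,4,5,7}; column 4 has {6} — only 2 is left for (r6,c4).
row 7 has {2,4,5,7}; column 3 has {1,2,4,5,6} — only 3 is left for (r7,c3).
row 7 has {2,3,4,5,7}; column 4 has {2,6} — only 1 is left for (r7,c4).
row 7 has {1,2,3,4,5,7}; column 7 has {1,2,3} — only 6 is left for (r7,c7).
row 1 has {1,6}; column 3 has {1,2,3,4,5,6} — only 7 is left for (r1,c3).
row 1 has {1,6,7}; column 6 has {2,3,4} — only 5 is left for (r1,c6).
row 1 has {1,5,6,7}; column 7 has {1,2,3,6} — only 4 is left for (r1,c7).
row 3 has {1,3,6}; column 1 has {1,3,4,5,7} — only 2 is left for (r3,c1).
row 3 has {1,2,3,6}; column 6 has {2,3,4,5} — only 7 is left for (r3,c6).
row 3 has {1,2,3,6,7}; column 7 has {1,2,3,4,6} — only 5 is left for (r3,c7).
row 4 has {2,3,4,5,6}; column 6 has {2,3,4,5,7} — only 1 is left for (r4,c6).
row 5 has {2,4,6}; column 7 has {1,2,3,4,5,6} — only 7 is left for (r5,c7).
row 6 has {1,2,3,4,5,7}; column 1 has {1,2,3,4,5,7} — only 6 is left for (r6,c1).
row 1 has {1,4,5,6,7}; column 4 has {1,2,6} — only 3 is left for (r1,c4).
row 2 has {2,3,4}; column 6 has {1,2,3,4,5,7} — only 6 is left for (r2,c6).
row 3 has {1,2,3,5,6,7}; column 4 has {1,2,3,6} — only 4 is left for (r3,c4).
row 4 has {1,2,3,4,5,6}; column 2 has {4,5,6} — only 7 is left for (r4,c2).
row 5 has {2,4,6,7}; column 4 has {1,2,3,4,6} — only 5 is left for (r5,c4).
row 5 has {2,4,5,6,7}; column 5 has {2,3,4,6,7} — only 1 is left for (r5,c5).
row 1 has {1,3,4,5,6,7}; column 2 has {4,5,6,7} — only 2 is left for (r1,c2).
row 2 has {2,3,4,6}; column 2 has {2,4,5,6,7} — only 1 is left for (r2,c2).
row 2 has {1,2,3,4,6}; column 4 has {1,2,3,4,5,6} — only 7 is left for (r2,c4).
row 2 has {1,2,3,4,6,7}; column 5 has {1,2,3,4,6,7} — only 5 is left for (r2,c5).
row 5 has {1,2,4,5,6,7}; column 2 has {1,2,4,5,6,7} — only 3 is left for (r5,c2).

1 2 7 3 6 5 4 / 3 1 4 7 5 6 2 / 2 6 1 4 3 7 5 / 5 7 2 6 4 1 3 / 4 3 6 5 1 2 7 / 6 4 5 2 7 3 1 / 7 5 3 1 2 4 6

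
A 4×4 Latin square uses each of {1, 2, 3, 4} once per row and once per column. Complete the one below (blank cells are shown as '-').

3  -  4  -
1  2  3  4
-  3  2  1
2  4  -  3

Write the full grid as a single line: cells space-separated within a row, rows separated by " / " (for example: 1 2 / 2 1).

(r1,c2) = 1
(r1,c4) = 2
(r3,c1) = 4
(r4,c3) = 1

3 1 4 2 / 1 2 3 4 / 4 3 2 1 / 2 4 1 3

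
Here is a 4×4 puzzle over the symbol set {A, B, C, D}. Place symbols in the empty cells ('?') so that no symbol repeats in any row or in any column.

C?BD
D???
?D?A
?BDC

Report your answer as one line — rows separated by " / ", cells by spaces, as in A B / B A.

(r1,c2) = A
(r2,c2) = C
(r2,c3) = A
(r2,c4) = B
(r3,c1) = B
(r3,c3) = C
(r4,c1) = A

C A B D / D C A B / B D C A / A B D C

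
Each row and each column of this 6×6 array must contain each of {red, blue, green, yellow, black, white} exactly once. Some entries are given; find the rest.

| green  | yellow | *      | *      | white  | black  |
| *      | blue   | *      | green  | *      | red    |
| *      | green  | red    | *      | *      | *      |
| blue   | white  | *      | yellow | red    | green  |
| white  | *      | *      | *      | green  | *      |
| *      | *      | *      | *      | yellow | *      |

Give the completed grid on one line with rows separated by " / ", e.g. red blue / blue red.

green yellow blue red white black / yellow blue white green black red / black green red white blue yellow / blue white black yellow red green / white red yellow black green blue / red black green blue yellow white

(r1,c3) = blue
(r1,c4) = red
(r2,c5) = black
(r3,c5) = blue
(r4,c3) = black
(r5,c3) = yellow
(r5,c6) = blue
(r6,c6) = white
(r2,c1) = yellow
(r2,c3) = white
(r3,c1) = black
(r3,c4) = white
(r3,c6) = yellow
(r5,c4) = black
(r6,c1) = red
(r6,c2) = black
(r6,c3) = green
(r6,c4) = blue
(r5,c2) = red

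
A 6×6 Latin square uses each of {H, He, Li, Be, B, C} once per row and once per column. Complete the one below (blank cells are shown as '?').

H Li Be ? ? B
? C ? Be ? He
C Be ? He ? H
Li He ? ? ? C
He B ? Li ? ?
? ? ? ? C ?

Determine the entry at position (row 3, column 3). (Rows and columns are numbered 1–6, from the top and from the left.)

(r1,c4) = C
(r1,c5) = He
(r2,c1) = B
(r5,c6) = Be
(r6,c1) = Be
(r6,c2) = H
(r6,c4) = B
(r6,c6) = Li
(r4,c4) = H
(r5,c5) = H
(r6,c3) = He
(r2,c5) = Li
(r3,c5) = B
(r4,c3) = B
(r4,c5) = Be
(r5,c3) = C
(r2,c3) = H
(r3,c3) = Li

Li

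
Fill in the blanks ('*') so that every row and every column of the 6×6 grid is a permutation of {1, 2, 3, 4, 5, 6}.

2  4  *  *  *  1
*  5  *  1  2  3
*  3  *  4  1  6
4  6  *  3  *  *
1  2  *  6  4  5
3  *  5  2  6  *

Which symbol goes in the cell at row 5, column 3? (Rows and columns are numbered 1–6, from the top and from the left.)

3

(r1,c4): row 1 has {1,2,4}; column 4 has {1,2,3,4,6}, so it must be 5.
(r1,c5): row 1 has {1,2,4,5}; column 5 has {1,2,4,6}, so it must be 3.
(r2,c1): row 2 has {1,2,3,5}; column 1 has {1,2,3,4}, so it must be 6.
(r2,c3): row 2 has {1,2,3,5,6}; column 3 has {5}, so it must be 4.
(r3,c1): row 3 has {1,3,4,6}; column 1 has {1,2,3,4,6}, so it must be 5.
(r3,c3): row 3 has {1,3,4,5,6}; column 3 has {4,5}, so it must be 2.
(r4,c3): row 4 has {3,4,6}; column 3 has {2,4,5}, so it must be 1.
(r4,c5): row 4 has {1,3,4,6}; column 5 has {1,2,3,4,6}, so it must be 5.
(r4,c6): row 4 has {1,3,4,5,6}; column 6 has {1,3,5,6}, so it must be 2.
(r5,c3): row 5 has {1,2,4,5,6}; column 3 has {1,2,4,5}, so it must be 3.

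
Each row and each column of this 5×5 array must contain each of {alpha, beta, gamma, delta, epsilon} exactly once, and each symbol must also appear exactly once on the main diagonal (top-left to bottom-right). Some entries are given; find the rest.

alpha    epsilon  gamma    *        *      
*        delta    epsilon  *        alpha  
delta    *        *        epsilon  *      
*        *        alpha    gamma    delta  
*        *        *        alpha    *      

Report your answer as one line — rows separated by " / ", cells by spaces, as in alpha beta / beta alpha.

alpha epsilon gamma delta beta / gamma delta epsilon beta alpha / delta alpha beta epsilon gamma / epsilon beta alpha gamma delta / beta gamma delta alpha epsilon

(r1,c5) = beta
(r2,c4) = beta
(r3,c3) = beta
(r3,c5) = gamma
(r4,c2) = beta
(r5,c2) = gamma
(r5,c3) = delta
(r5,c5) = epsilon
(r1,c4) = delta
(r2,c1) = gamma
(r3,c2) = alpha
(r4,c1) = epsilon
(r5,c1) = beta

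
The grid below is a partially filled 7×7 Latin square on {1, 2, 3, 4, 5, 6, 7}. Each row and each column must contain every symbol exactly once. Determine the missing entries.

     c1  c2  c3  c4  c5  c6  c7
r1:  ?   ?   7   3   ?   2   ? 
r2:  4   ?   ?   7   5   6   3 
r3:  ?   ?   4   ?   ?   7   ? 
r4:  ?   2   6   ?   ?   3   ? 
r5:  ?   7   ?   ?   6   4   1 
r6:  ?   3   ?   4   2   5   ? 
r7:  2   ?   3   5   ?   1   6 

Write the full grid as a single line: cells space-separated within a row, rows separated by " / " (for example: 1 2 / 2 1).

(r2,c2): row 2 has {3,4,5,6,7}; column 2 has {2,3,7}, so it must be 1.
(r2,c3): row 2 has {1,3,4,5,6,7}; column 3 has {3,4,6,7}, so it must be 2.
(r4,c4): row 4 has {2,3,6}; column 4 has {3,4,5,7}, so it must be 1.
(r5,c3): row 5 has {1,4,6,7}; column 3 has {2,3,4,6,7}, so it must be 5.
(r5,c4): row 5 has {1,4,5,6,7}; column 4 has {1,3,4,5,7}, so it must be 2.
(r6,c3): row 6 has {2,3,4,5}; column 3 has {2,3,4,5,6,7}, so it must be 1.
(r6,c7): row 6 has {1,2,3,4,5}; column 7 has {1,3,6}, so it must be 7.
(r7,c2): row 7 has {1,2,3,5,6}; column 2 has {1,2,3,7}, so it must be 4.
(r7,c5): row 7 has {1,2,3,4,5,6}; column 5 has {2,5,6}, so it must be 7.
(r3,c4): row 3 has {4,7}; column 4 has {1,2,3,4,5,7}, so it must be 6.
(r4,c5): row 4 has {1,2,3,6}; column 5 has {2,5,6,7}, so it must be 4.
(r4,c7): row 4 has {1,2,3,4,6}; column 7 has {1,3,6,7}, so it must be 5.
(r5,c1): row 5 has {1,2,4,5,6,7}; column 1 has {2,4}, so it must be 3.
(r6,c1): row 6 has {1,2,3,4,5,7}; column 1 has {2,3,4}, so it must be 6.
(r1,c5): row 1 has {2,3,7}; column 5 has {2,4,5,6,7}, so it must be 1.
(r1,c7): row 1 has {1,2,3,7}; column 7 has {1,3,5,6,7}, so it must be 4.
(r3,c2): row 3 has {4,6,7}; column 2 has {1,2,3,4,7}, so it must be 5.
(r3,c5): row 3 has {4,5,6,7}; column 5 has {1,2,4,5,6,7}, so it must be 3.
(r3,c7): row 3 has {3,4,5,6,7}; column 7 has {1,3,4,5,6,7}, so it must be 2.
(r4,c1): row 4 has {1,2,3,4,5,6}; column 1 has {2,3,4,6}, so it must be 7.
(r1,c1): row 1 has {1,2,3,4,7}; column 1 has {2,3,4,6,7}, so it must be 5.
(r1,c2): row 1 has {1,2,3,4,5,7}; column 2 has {1,2,3,4,5,7}, so it must be 6.
(r3,c1): row 3 has {2,3,4,5,6,7}; column 1 has {2,3,4,5,6,7}, so it must be 1.

5 6 7 3 1 2 4 / 4 1 2 7 5 6 3 / 1 5 4 6 3 7 2 / 7 2 6 1 4 3 5 / 3 7 5 2 6 4 1 / 6 3 1 4 2 5 7 / 2 4 3 5 7 1 6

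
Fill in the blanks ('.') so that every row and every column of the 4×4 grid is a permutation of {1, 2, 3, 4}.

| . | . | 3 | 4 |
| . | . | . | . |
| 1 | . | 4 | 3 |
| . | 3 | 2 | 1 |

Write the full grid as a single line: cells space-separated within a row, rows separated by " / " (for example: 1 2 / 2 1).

2 1 3 4 / 3 4 1 2 / 1 2 4 3 / 4 3 2 1

(r1,c1) = 2
(r1,c2) = 1
(r2,c3) = 1
(r2,c4) = 2
(r3,c2) = 2
(r4,c1) = 4
(r2,c1) = 3
(r2,c2) = 4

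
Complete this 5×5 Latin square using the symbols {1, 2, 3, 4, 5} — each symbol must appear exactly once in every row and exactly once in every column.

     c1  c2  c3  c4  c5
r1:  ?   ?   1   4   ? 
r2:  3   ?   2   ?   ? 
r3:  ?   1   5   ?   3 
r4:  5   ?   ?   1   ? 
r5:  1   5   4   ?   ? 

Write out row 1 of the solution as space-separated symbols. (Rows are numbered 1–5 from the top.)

2 3 1 4 5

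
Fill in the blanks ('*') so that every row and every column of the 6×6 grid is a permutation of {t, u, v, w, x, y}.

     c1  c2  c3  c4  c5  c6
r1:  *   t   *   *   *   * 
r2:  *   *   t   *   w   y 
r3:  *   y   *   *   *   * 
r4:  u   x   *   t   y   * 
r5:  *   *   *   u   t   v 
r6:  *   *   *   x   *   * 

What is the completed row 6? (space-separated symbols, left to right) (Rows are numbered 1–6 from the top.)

w v y x u t

(r2,c4) = v
(r3,c4) = w
(r4,c6) = w
(r5,c2) = w
(r1,c4) = y
(r2,c1) = x
(r2,c2) = u
(r4,c3) = v
(r5,c1) = y
(r5,c3) = x
(r6,c2) = v
(r6,c5) = u
(r6,c6) = t
(r3,c3) = u
(r3,c6) = x
(r6,c1) = w
(r6,c3) = y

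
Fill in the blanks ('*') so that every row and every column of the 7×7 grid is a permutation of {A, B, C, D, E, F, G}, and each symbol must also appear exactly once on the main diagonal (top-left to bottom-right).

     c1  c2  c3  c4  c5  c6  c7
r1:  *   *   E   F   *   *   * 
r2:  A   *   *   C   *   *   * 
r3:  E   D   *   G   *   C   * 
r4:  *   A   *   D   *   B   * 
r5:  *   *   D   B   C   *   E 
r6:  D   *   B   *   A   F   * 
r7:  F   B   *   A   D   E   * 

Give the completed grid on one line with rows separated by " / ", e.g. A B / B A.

B C E F G D A / A E F C B G D / E D A G F C B / C A G D E B F / G F D B C A E / D G B E A F C / F B C A D E G

(r3,c3) = A
(r5,c1) = G
(r5,c2) = F
(r5,c6) = A
(r6,c4) = E
(r7,c7) = G
(r1,c1) = B
(r1,c5) = G
(r1,c6) = D
(r2,c2) = E
(r2,c6) = G
(r4,c1) = C
(r4,c7) = F
(r6,c7) = C
(r7,c3) = C
(r1,c2) = C
(r1,c7) = A
(r2,c3) = F
(r2,c5) = B
(r2,c7) = D
(r3,c5) = F
(r3,c7) = B
(r4,c3) = G
(r4,c5) = E
(r6,c2) = G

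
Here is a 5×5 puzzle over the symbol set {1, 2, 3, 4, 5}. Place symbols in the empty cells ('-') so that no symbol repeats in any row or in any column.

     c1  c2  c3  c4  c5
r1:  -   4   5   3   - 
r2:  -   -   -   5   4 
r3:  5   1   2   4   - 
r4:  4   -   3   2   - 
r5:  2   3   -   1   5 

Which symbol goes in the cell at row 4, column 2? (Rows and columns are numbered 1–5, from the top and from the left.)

5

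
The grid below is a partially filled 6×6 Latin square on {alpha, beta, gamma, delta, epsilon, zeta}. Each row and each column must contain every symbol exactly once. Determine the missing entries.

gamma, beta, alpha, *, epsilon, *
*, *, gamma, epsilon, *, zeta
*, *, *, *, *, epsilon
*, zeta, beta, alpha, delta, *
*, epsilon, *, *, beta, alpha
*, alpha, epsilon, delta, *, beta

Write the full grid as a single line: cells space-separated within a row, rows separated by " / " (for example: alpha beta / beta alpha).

gamma beta alpha zeta epsilon delta / beta delta gamma epsilon alpha zeta / alpha gamma delta beta zeta epsilon / epsilon zeta beta alpha delta gamma / delta epsilon zeta gamma beta alpha / zeta alpha epsilon delta gamma beta

At row 1, column 4: row 1 has {alpha,beta,gamma,epsilon}; column 4 has {alpha,delta,epsilon}; that leaves zeta.
At row 1, column 6: row 1 has {alpha,beta,gamma,epsilon,zeta}; column 6 has {alpha,beta,epsilon,zeta}; that leaves delta.
At row 2, column 2: row 2 has {gamma,epsilon,zeta}; column 2 has {alpha,beta,epsilon,zeta}; that leaves delta.
At row 2, column 5: row 2 has {gamma,delta,epsilon,zeta}; column 5 has {beta,delta,epsilon}; that leaves alpha.
At row 3, column 2: row 3 has {epsilon}; column 2 has {alpha,beta,delta,epsilon,zeta}; that leaves gamma.
At row 3, column 4: row 3 has {gamma,epsilon}; column 4 has {alpha,delta,epsilon,zeta}; that leaves beta.
At row 3, column 5: row 3 has {beta,gamma,epsilon}; column 5 has {alpha,beta,delta,epsilon}; that leaves zeta.
At row 4, column 1: row 4 has {alpha,beta,delta,zeta}; column 1 has {gamma}; that leaves epsilon.
At row 4, column 6: row 4 has {alpha,beta,delta,epsilon,zeta}; column 6 has {alpha,beta,delta,epsilon,zeta}; that leaves gamma.
At row 5, column 4: row 5 has {alpha,beta,epsilon}; column 4 has {alpha,beta,delta,epsilon,zeta}; that leaves gamma.
At row 6, column 1: row 6 has {alpha,beta,delta,epsilon}; column 1 has {gamma,epsilon}; that leaves zeta.
At row 6, column 5: row 6 has {alpha,beta,delta,epsilon,zeta}; column 5 has {alpha,beta,delta,epsilon,zeta}; that leaves gamma.
At row 2, column 1: row 2 has {alpha,gamma,delta,epsilon,zeta}; column 1 has {gamma,epsilon,zeta}; that leaves beta.
At row 3, column 3: row 3 has {beta,gamma,epsilon,zeta}; column 3 has {alpha,beta,gamma,epsilon}; that leaves delta.
At row 5, column 1: row 5 has {alpha,beta,gamma,epsilon}; column 1 has {beta,gamma,epsilon,zeta}; that leaves delta.
At row 5, column 3: row 5 has {alpha,beta,gamma,delta,epsilon}; column 3 has {alpha,beta,gamma,delta,epsilon}; that leaves zeta.
At row 3, column 1: row 3 has {beta,gamma,delta,epsilon,zeta}; column 1 has {beta,gamma,delta,epsilon,zeta}; that leaves alpha.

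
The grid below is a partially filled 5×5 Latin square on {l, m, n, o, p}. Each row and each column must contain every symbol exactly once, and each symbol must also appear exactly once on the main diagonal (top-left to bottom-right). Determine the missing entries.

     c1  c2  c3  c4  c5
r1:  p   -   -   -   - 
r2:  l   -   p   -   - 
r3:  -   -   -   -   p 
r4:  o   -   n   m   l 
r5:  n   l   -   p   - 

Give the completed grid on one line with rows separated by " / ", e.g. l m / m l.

p m o l n / l n p o m / m o l n p / o p n m l / n l m p o

Cell (r3,c1): row 3 has {p}; column 1 has {l,n,o,p} → m.
Cell (r4,c2): row 4 has {l,m,n,o}; column 2 has {l} → p.
Cell (r5,c5): row 5 has {l,n,p}; column 5 has {l,p}; the diagonal has {m,p} → o.
Cell (r2,c2): row 2 has {l,p}; column 2 has {l,p}; the diagonal has {m,o,p} → n.
Cell (r2,c4): row 2 has {l,n,p}; column 4 has {m,p} → o.
Cell (r2,c5): row 2 has {l,n,o,p}; column 5 has {l,o,p} → m.
Cell (r3,c2): row 3 has {m,p}; column 2 has {l,n,p} → o.
Cell (r3,c3): row 3 has {m,o,p}; column 3 has {n,p}; the diagonal has {m,n,o,p} → l.
Cell (r3,c4): row 3 has {l,m,o,p}; column 4 has {m,o,p} → n.
Cell (r5,c3): row 5 has {l,n,o,p}; column 3 has {l,n,p} → m.
Cell (r1,c2): row 1 has {p}; column 2 has {l,n,o,p} → m.
Cell (r1,c3): row 1 has {m,p}; column 3 has {l,m,n,p} → o.
Cell (r1,c4): row 1 has {m,o,p}; column 4 has {m,n,o,p} → l.
Cell (r1,c5): row 1 has {l,m,o,p}; column 5 has {l,m,o,p} → n.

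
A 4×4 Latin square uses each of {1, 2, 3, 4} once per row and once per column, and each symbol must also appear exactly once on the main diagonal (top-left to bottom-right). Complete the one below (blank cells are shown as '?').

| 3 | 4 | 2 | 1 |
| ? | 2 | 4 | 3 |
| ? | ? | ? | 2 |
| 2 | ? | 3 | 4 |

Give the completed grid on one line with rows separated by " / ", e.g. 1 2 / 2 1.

(r2,c1) = 1
(r3,c1) = 4
(r3,c3) = 1
(r4,c2) = 1
(r3,c2) = 3

3 4 2 1 / 1 2 4 3 / 4 3 1 2 / 2 1 3 4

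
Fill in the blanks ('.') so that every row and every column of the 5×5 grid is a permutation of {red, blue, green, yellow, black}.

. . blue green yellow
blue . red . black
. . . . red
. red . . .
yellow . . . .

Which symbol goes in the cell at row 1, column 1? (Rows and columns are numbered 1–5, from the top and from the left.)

red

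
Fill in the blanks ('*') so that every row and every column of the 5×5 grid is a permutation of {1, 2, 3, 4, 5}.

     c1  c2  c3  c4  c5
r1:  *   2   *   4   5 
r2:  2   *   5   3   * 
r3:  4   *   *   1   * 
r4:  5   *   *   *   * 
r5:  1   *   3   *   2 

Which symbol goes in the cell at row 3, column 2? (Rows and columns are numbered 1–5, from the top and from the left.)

5

row 1 has {2,4,5}; column 1 has {1,2,4,5} — only 3 is left for (r1,c1).
row 1 has {2,3,4,5}; column 3 has {3,5} — only 1 is left for (r1,c3).
row 3 has {1,4}; column 3 has {1,3,5} — only 2 is left for (r3,c3).
row 3 has {1,2,4}; column 5 has {2,5} — only 3 is left for (r3,c5).
row 4 has {5}; column 3 has {1,2,3,5} — only 4 is left for (r4,c3).
row 4 has {4,5}; column 4 has {1,3,4} — only 2 is left for (r4,c4).
row 4 has {2,4,5}; column 5 has {2,3,5} — only 1 is left for (r4,c5).
row 5 has {1,2,3}; column 4 has {1,2,3,4} — only 5 is left for (r5,c4).
row 2 has {2,3,5}; column 5 has {1,2,3,5} — only 4 is left for (r2,c5).
row 3 has {1,2,3,4}; column 2 has {2} — only 5 is left for (r3,c2).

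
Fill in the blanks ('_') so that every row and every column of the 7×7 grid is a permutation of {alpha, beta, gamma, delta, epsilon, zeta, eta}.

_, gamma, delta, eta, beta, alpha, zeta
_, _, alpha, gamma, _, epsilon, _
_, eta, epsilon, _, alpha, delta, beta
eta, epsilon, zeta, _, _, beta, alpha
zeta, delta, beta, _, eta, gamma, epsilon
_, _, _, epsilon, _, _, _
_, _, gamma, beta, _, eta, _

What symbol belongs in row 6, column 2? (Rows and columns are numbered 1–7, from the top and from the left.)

alpha

(r1,c1): row 1 has {alpha,beta,gamma,delta,zeta,eta}; column 1 has {zeta,eta}, so it must be epsilon.
(r3,c1): row 3 has {alpha,beta,delta,epsilon,eta}; column 1 has {epsilon,zeta,eta}, so it must be gamma.
(r3,c4): row 3 has {alpha,beta,gamma,delta,epsilon,eta}; column 4 has {beta,gamma,epsilon,eta}, so it must be zeta.
(r4,c4): row 4 has {alpha,beta,epsilon,zeta,eta}; column 4 has {beta,gamma,epsilon,zeta,eta}, so it must be delta.
(r4,c5): row 4 has {alpha,beta,delta,epsilon,zeta,eta}; column 5 has {alpha,beta,eta}, so it must be gamma.
(r5,c4): row 5 has {beta,gamma,delta,epsilon,zeta,eta}; column 4 has {beta,gamma,delta,epsilon,zeta,eta}, so it must be alpha.
(r6,c3): row 6 has {epsilon}; column 3 has {alpha,beta,gamma,delta,epsilon,zeta}, so it must be eta.
(r6,c6): row 6 has {epsilon,eta}; column 6 has {alpha,beta,gamma,delta,epsilon,eta}, so it must be zeta.
(r7,c7): row 7 has {beta,gamma,eta}; column 7 has {alpha,beta,epsilon,zeta}, so it must be delta.
(r2,c7): row 2 has {alpha,gamma,epsilon}; column 7 has {alpha,beta,delta,epsilon,zeta}, so it must be eta.
(r6,c5): row 6 has {epsilon,zeta,eta}; column 5 has {alpha,beta,gamma,eta}, so it must be delta.
(r6,c7): row 6 has {delta,epsilon,zeta,eta}; column 7 has {alpha,beta,delta,epsilon,zeta,eta}, so it must be gamma.
(r7,c1): row 7 has {beta,gamma,delta,eta}; column 1 has {gamma,epsilon,zeta,eta}, so it must be alpha.
(r7,c2): row 7 has {alpha,beta,gamma,delta,eta}; column 2 has {gamma,delta,epsilon,eta}, so it must be zeta.
(r7,c5): row 7 has {alpha,beta,gamma,delta,zeta,eta}; column 5 has {alpha,beta,gamma,delta,eta}, so it must be epsilon.
(r2,c2): row 2 has {alpha,gamma,epsilon,eta}; column 2 has {gamma,delta,epsilon,zeta,eta}, so it must be beta.
(r2,c5): row 2 has {alpha,beta,gamma,epsilon,eta}; column 5 has {alpha,beta,gamma,delta,epsilon,eta}, so it must be zeta.
(r6,c1): row 6 has {gamma,delta,epsilon,zeta,eta}; column 1 has {alpha,gamma,epsilon,zeta,eta}, so it must be beta.
(r6,c2): row 6 has {beta,gamma,delta,epsilon,zeta,eta}; column 2 has {beta,gamma,delta,epsilon,zeta,eta}, so it must be alpha.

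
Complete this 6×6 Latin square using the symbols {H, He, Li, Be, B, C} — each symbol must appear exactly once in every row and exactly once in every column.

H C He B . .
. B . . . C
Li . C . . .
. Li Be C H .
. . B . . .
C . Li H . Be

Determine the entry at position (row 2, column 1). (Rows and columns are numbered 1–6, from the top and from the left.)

(r1,c6) = Li
(r2,c3) = H
(r6,c2) = He
(r6,c5) = B
(r1,c5) = Be
(r3,c5) = He
(r2,c5) = Li
(r3,c4) = Be
(r5,c5) = C
(r2,c4) = He
(r3,c2) = H
(r3,c6) = B
(r4,c6) = He
(r5,c2) = Be
(r5,c4) = Li
(r5,c6) = H
(r2,c1) = Be

Be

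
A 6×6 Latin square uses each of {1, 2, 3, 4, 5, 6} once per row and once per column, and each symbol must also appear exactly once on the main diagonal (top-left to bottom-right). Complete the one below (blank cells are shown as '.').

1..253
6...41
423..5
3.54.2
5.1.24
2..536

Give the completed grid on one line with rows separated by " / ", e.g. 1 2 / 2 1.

1 4 6 2 5 3 / 6 5 2 3 4 1 / 4 2 3 1 6 5 / 3 6 5 4 1 2 / 5 3 1 6 2 4 / 2 1 4 5 3 6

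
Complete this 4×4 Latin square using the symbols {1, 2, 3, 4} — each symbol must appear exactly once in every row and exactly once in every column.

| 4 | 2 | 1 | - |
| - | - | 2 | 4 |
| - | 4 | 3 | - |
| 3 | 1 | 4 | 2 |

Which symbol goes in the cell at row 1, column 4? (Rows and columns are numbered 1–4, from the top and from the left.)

(r1,c4) = 3

3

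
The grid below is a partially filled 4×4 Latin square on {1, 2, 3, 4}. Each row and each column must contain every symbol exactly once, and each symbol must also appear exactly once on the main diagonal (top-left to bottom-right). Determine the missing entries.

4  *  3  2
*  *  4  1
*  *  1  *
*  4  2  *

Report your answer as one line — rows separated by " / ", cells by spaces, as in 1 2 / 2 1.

4 1 3 2 / 3 2 4 1 / 2 3 1 4 / 1 4 2 3

(r1,c2) = 1
(r4,c4) = 3
(r2,c2) = 2
(r3,c2) = 3
(r3,c4) = 4
(r4,c1) = 1
(r2,c1) = 3
(r3,c1) = 2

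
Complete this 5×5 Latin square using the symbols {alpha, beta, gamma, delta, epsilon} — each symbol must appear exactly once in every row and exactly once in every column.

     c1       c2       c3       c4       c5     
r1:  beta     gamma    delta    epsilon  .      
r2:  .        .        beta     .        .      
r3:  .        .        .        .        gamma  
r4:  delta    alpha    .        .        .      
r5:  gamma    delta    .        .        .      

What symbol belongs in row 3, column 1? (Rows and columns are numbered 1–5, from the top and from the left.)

epsilon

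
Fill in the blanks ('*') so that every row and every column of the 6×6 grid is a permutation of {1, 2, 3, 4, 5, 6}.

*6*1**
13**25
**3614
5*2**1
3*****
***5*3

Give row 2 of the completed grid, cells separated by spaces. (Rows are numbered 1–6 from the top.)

1 3 6 4 2 5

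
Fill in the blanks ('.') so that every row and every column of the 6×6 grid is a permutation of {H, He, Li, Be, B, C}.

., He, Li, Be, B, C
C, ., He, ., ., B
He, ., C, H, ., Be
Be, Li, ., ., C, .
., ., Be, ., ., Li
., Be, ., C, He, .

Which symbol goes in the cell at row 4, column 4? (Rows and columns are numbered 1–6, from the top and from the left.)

(r1,c1) = H
(r2,c2) = H
(r2,c4) = Li
(r2,c5) = Be
(r3,c2) = B
(r3,c5) = Li
(r5,c1) = B
(r5,c2) = C
(r5,c4) = He
(r5,c5) = H
(r6,c1) = Li
(r6,c6) = H
(r4,c4) = B

B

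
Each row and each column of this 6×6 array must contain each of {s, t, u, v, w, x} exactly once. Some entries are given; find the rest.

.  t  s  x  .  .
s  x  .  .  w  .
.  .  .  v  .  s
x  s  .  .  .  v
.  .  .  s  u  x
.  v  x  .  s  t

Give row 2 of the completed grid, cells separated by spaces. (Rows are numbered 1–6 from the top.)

s x v t w u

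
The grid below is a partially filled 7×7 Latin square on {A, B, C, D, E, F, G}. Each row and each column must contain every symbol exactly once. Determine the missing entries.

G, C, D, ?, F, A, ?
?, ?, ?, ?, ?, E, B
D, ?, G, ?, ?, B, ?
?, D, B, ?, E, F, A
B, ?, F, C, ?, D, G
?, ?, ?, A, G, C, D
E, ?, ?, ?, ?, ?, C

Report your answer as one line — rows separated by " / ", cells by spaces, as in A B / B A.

G C D B F A E / A G C F D E B / D A G E C B F / C D B G E F A / B E F C A D G / F B E A G C D / E F A D B G C

(r1,c7) = E
(r3,c7) = F
(r4,c1) = C
(r4,c4) = G
(r5,c5) = A
(r6,c1) = F
(r6,c3) = E
(r7,c3) = A
(r7,c6) = G
(r1,c4) = B
(r2,c1) = A
(r2,c3) = C
(r2,c5) = D
(r3,c4) = E
(r3,c5) = C
(r5,c2) = E
(r6,c2) = B
(r7,c2) = F
(r7,c4) = D
(r7,c5) = B
(r2,c2) = G
(r2,c4) = F
(r3,c2) = A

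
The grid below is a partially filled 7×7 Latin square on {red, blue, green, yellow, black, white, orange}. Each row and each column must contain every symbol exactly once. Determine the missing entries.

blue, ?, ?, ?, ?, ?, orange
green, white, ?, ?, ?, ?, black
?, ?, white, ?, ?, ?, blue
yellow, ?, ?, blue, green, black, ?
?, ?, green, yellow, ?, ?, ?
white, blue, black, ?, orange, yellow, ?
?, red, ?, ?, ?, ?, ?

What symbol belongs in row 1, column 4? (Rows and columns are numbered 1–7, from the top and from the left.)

black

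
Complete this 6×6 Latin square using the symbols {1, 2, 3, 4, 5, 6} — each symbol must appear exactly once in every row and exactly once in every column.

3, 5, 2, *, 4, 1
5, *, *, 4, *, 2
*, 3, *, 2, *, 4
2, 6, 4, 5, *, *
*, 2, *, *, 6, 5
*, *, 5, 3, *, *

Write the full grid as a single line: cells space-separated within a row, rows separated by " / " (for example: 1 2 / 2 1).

(r1,c4): row 1 has {1,2,3,4,5}; column 4 has {2,3,4,5}, so it must be 6.
(r2,c2): row 2 has {2,4,5}; column 2 has {2,3,5,6}, so it must be 1.
(r2,c5): row 2 has {1,2,4,5}; column 5 has {4,6}, so it must be 3.
(r4,c5): row 4 has {2,4,5,6}; column 5 has {3,4,6}, so it must be 1.
(r4,c6): row 4 has {1,2,4,5,6}; column 6 has {1,2,4,5}, so it must be 3.
(r5,c4): row 5 has {2,5,6}; column 4 has {2,3,4,5,6}, so it must be 1.
(r6,c2): row 6 has {3,5}; column 2 has {1,2,3,5,6}, so it must be 4.
(r6,c5): row 6 has {3,4,5}; column 5 has {1,3,4,6}, so it must be 2.
(r6,c6): row 6 has {2,3,4,5}; column 6 has {1,2,3,4,5}, so it must be 6.
(r2,c3): row 2 has {1,2,3,4,5}; column 3 has {2,4,5}, so it must be 6.
(r3,c3): row 3 has {2,3,4}; column 3 has {2,4,5,6}, so it must be 1.
(r3,c5): row 3 has {1,2,3,4}; column 5 has {1,2,3,4,6}, so it must be 5.
(r5,c1): row 5 has {1,2,5,6}; column 1 has {2,3,5}, so it must be 4.
(r5,c3): row 5 has {1,2,4,5,6}; column 3 has {1,2,4,5,6}, so it must be 3.
(r6,c1): row 6 has {2,3,4,5,6}; column 1 has {2,3,4,5}, so it must be 1.
(r3,c1): row 3 has {1,2,3,4,5}; column 1 has {1,2,3,4,5}, so it must be 6.

3 5 2 6 4 1 / 5 1 6 4 3 2 / 6 3 1 2 5 4 / 2 6 4 5 1 3 / 4 2 3 1 6 5 / 1 4 5 3 2 6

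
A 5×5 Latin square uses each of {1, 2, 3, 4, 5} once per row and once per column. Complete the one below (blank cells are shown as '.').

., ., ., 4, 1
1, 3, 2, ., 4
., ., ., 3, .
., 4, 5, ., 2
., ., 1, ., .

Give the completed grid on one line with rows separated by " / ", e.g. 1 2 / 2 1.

5 2 3 4 1 / 1 3 2 5 4 / 2 1 4 3 5 / 3 4 5 1 2 / 4 5 1 2 3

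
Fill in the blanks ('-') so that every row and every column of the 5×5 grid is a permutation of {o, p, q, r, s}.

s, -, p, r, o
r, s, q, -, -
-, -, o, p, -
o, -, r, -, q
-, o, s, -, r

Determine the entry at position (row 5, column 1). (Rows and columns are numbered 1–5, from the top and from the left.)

At row 1, column 2: row 1 has {o,p,r,s}; column 2 has {o,s}; that leaves q.
At row 2, column 4: row 2 has {q,r,s}; column 4 has {p,r}; that leaves o.
At row 2, column 5: row 2 has {o,q,r,s}; column 5 has {o,q,r}; that leaves p.
At row 3, column 1: row 3 has {o,p}; column 1 has {o,r,s}; that leaves q.
At row 3, column 2: row 3 has {o,p,q}; column 2 has {o,q,s}; that leaves r.
At row 3, column 5: row 3 has {o,p,q,r}; column 5 has {o,p,q,r}; that leaves s.
At row 4, column 2: row 4 has {o,q,r}; column 2 has {o,q,r,s}; that leaves p.
At row 4, column 4: row 4 has {o,p,q,r}; column 4 has {o,p,r}; that leaves s.
At row 5, column 1: row 5 has {o,r,s}; column 1 has {o,q,r,s}; that leaves p.

p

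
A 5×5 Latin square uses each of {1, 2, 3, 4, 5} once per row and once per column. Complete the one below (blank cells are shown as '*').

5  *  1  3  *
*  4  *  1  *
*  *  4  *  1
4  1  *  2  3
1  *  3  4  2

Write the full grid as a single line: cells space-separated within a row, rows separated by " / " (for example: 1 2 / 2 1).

5 2 1 3 4 / 3 4 2 1 5 / 2 3 4 5 1 / 4 1 5 2 3 / 1 5 3 4 2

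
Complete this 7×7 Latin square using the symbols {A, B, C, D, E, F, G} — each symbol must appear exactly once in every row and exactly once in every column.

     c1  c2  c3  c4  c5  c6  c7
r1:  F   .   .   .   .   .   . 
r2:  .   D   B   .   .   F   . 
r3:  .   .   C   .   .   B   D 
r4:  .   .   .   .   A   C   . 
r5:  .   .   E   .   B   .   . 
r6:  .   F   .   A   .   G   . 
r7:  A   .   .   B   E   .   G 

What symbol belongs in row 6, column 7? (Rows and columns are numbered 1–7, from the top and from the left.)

row 6 has {A,F,G}; column 3 has {B,C,E} — only D is left for (r6,c3).
row 6 has {A,D,F,G}; column 5 has {A,B,E} — only C is left for (r6,c5).
row 7 has {A,B,E,G}; column 2 has {D,F} — only C is left for (r7,c2).
row 7 has {A,B,C,E,G}; column 3 has {B,C,D,E} — only F is left for (r7,c3).
row 7 has {A,B,C,E,F,G}; column 6 has {B,C,F,G} — only D is left for (r7,c6).
row 2 has {B,D,F}; column 5 has {A,B,C,E} — only G is left for (r2,c5).
row 3 has {B,C,D}; column 5 has {A,B,C,E,G} — only F is left for (r3,c5).
row 4 has {A,C}; column 3 has {B,C,D,E,F} — only G is left for (r4,c3).
row 5 has {B,E}; column 6 has {B,C,D,F,G} — only A is left for (r5,c6).
row 1 has {F}; column 3 has {B,C,D,E,F,G} — only A is left for (r1,c3).
row 1 has {A,F}; column 5 has {A,B,C,E,F,G} — only D is left for (r1,c5).
row 1 has {A,D,F}; column 6 has {A,B,C,D,F,G} — only E is left for (r1,c6).
row 5 has {A,B,E}; column 2 has {C,D,F} — only G is left for (r5,c2).
row 1 has {A,D,E,F}; column 2 has {C,D,F,G} — only B is left for (r1,c2).
row 1 has {A,B,D,E,F}; column 7 has {D,G} — only C is left for (r1,c7).
row 4 has {A,C,G}; column 2 has {B,C,D,F,G} — only E is left for (r4,c2).
row 5 has {A,B,E,G}; column 7 has {C,D,G} — only F is left for (r5,c7).
row 1 has {A,B,C,D,E,F}; column 4 has {A,B} — only G is left for (r1,c4).
row 3 has {B,C,D,F}; column 2 has {B,C,D,E,F,G} — only A is left for (r3,c2).
row 3 has {A,B,C,D,F}; column 4 has {A,B,G} — only E is left for (r3,c4).
row 4 has {A,C,E,G}; column 7 has {C,D,F,G} — only B is left for (r4,c7).
row 6 has {A,C,D,F,G}; column 7 has {B,C,D,F,G} — only E is left for (r6,c7).

E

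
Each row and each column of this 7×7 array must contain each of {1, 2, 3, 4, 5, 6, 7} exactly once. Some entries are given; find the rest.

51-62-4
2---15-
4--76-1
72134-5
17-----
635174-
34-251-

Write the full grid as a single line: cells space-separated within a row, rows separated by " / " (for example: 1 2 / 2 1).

(r2,c2) = 6
(r2,c4) = 4
(r3,c2) = 5
(r4,c6) = 6
(r5,c4) = 5
(r5,c5) = 3
(r5,c6) = 2
(r5,c7) = 6
(r6,c7) = 2
(r7,c7) = 7
(r2,c7) = 3
(r3,c6) = 3
(r5,c3) = 4
(r7,c3) = 6
(r1,c6) = 7
(r2,c3) = 7
(r3,c3) = 2
(r1,c3) = 3

5 1 3 6 2 7 4 / 2 6 7 4 1 5 3 / 4 5 2 7 6 3 1 / 7 2 1 3 4 6 5 / 1 7 4 5 3 2 6 / 6 3 5 1 7 4 2 / 3 4 6 2 5 1 7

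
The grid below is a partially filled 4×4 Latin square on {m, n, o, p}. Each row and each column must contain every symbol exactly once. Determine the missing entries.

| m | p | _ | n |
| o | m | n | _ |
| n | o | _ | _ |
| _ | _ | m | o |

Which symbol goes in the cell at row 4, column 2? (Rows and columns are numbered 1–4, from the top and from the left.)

n

(r1,c3): row 1 has {m,n,p}; column 3 has {m,n}, so it must be o.
(r2,c4): row 2 has {m,n,o}; column 4 has {n,o}, so it must be p.
(r3,c3): row 3 has {n,o}; column 3 has {m,n,o}, so it must be p.
(r3,c4): row 3 has {n,o,p}; column 4 has {n,o,p}, so it must be m.
(r4,c1): row 4 has {m,o}; column 1 has {m,n,o}, so it must be p.
(r4,c2): row 4 has {m,o,p}; column 2 has {m,o,p}, so it must be n.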